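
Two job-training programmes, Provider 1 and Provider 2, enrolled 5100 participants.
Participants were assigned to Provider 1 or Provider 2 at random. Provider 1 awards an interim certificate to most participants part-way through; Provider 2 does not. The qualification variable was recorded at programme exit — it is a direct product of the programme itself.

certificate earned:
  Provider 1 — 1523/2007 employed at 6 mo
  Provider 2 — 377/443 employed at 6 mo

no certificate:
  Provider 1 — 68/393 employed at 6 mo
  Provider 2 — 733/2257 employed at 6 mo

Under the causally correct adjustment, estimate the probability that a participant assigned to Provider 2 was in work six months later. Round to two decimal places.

0.41

Within every qualification attained during the programme level Provider 2 has the higher rate, yet pooled Provider 1 does — Simpson's reversal.
Qualification attained during the programme here is a post-treatment variable shaped by the programme; conditioning on it would introduce bias rather than remove it. The overall comparison is the causal one.
So P(outcome | do(Provider 2)) is just the pooled rate for Provider 2: 1110/2700 = 0.411.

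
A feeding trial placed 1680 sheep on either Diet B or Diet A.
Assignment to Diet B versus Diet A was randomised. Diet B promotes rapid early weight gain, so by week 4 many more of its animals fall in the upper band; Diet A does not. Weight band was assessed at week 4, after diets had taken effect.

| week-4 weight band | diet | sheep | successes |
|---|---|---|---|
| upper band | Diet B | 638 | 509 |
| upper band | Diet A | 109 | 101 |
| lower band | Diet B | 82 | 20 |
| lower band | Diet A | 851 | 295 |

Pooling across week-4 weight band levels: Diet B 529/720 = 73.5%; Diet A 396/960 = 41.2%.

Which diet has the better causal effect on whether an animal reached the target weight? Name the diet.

Because the diet influences week-4 weight band, week-4 weight band is a post-treatment mediator, not a confounder. Stratifying on it would bias the estimate; the causal effect is the crude pooled difference.
Pooled: Diet B 73.5% vs Diet A 41.2%; Diet B is higher overall.

Diet B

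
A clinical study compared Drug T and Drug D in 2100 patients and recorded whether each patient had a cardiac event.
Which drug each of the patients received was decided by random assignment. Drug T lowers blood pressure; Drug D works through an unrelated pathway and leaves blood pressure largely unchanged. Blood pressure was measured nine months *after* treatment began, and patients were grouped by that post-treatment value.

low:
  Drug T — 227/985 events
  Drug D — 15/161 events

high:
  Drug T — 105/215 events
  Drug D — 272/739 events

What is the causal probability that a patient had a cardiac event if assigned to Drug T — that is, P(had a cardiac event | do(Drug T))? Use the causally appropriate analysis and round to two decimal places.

0.28

Blood pressure lies on the pathway drug → blood pressure → outcome, so adjusting for it blocks the indirect effect. For the total causal effect of drug, use the unadjusted pooled rates.
So P(outcome | do(Drug T)) is just the pooled rate for Drug T: 332/1200 = 0.277.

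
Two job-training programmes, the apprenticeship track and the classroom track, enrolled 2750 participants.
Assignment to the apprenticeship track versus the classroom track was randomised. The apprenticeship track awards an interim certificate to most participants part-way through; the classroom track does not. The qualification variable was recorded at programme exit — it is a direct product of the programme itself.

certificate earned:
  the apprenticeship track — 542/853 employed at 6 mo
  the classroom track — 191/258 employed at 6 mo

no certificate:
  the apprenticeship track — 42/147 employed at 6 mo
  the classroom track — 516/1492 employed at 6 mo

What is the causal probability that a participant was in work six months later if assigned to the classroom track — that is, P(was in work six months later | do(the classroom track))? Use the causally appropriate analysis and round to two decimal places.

0.40

Because the programme influences qualification attained during the programme, qualification attained during the programme is a post-treatment mediator, not a confounder. Stratifying on it would bias the estimate; the causal effect is the crude pooled difference.
So P(outcome | do(the classroom track)) is just the pooled rate for the classroom track: 707/1750 = 0.404.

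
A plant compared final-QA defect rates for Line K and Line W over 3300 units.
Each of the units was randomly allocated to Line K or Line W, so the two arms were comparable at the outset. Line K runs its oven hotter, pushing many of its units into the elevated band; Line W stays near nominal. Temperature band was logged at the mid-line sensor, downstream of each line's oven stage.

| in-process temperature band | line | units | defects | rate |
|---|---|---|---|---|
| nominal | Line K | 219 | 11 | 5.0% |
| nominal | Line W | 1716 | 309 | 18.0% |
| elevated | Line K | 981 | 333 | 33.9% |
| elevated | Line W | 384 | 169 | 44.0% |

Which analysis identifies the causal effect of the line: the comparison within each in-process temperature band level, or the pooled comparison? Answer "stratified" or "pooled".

pooled

In-process temperature band lies on the pathway line → in-process temperature band → outcome, so adjusting for it blocks the indirect effect. For the total causal effect of line, use the unadjusted pooled rates.
Pooled: Line K 28.7% vs Line W 22.8%; Line W is lower overall.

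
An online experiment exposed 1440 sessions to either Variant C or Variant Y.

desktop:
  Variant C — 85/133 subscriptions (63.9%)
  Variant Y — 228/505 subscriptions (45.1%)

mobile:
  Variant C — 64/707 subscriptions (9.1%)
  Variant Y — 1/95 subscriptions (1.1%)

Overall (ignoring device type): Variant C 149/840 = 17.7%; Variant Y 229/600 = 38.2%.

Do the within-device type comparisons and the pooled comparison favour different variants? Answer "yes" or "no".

yes

Within each device type level (desktop 63.9% vs 45.1%; mobile 9.1% vs 1.1%), Variant C has the higher rate every time. Pooled: 17.7% vs 38.2% — Variant Y has the higher rate overall. The two comparisons disagree.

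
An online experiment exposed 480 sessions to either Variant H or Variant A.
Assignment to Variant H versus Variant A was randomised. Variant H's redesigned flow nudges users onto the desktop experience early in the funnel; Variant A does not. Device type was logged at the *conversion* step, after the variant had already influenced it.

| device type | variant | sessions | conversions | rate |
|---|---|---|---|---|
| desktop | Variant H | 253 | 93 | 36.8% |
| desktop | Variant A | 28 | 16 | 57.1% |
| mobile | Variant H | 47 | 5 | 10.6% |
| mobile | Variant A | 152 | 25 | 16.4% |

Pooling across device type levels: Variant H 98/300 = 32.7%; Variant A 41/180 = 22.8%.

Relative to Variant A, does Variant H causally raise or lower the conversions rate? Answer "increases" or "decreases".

The stratified and pooled comparisons disagree (Variant A wins within each device type; Variant H wins overall), so the answer turns on the causal role of device type.
Device type lies on the pathway variant → device type → outcome, so adjusting for it blocks the indirect effect. For the total causal effect of variant, use the unadjusted pooled rates.
Pooled: Variant H 32.7% vs Variant A 22.8%; Variant H is higher overall.

increases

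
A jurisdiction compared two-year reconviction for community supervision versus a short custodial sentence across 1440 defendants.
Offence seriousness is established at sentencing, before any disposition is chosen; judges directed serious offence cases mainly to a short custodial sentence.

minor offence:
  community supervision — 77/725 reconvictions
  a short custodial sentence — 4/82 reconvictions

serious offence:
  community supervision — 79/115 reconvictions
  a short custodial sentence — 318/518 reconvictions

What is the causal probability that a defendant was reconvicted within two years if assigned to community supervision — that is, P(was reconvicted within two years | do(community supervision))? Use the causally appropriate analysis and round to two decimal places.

0.36

a short custodial sentence is lower inside every offence seriousness stratum but community supervision is lower in aggregate. Whether to stratify depends on how offence seriousness relates to the disposition.
Here offence seriousness is a common cause — it drives both which disposition a case falls under and the outcome. The crude comparison mixes populations; the stratum-specific rates are the causally relevant ones.
Standardising community supervision to the population offence seriousness mix: 0.560·77/725 + 0.440·79/115 = 0.361.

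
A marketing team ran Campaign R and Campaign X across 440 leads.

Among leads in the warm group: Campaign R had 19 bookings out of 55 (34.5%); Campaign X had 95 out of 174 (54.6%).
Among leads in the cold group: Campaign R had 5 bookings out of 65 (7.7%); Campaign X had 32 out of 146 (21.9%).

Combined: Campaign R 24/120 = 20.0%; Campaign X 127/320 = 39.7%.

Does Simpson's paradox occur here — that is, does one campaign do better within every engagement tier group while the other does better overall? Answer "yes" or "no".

Within each engagement tier level (warm 34.5% vs 54.6%; cold 7.7% vs 21.9%), Campaign X has the higher rate every time. Pooled: 20.0% vs 39.7% — Campaign X has the higher rate overall. They agree.

no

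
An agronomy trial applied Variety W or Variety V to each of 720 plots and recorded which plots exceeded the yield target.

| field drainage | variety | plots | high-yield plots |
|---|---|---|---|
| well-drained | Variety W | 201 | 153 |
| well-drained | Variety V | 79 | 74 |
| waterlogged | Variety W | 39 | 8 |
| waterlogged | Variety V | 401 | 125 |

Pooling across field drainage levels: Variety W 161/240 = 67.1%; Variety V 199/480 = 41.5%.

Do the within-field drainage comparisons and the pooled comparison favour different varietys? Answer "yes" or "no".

yes

Within each field drainage level (well-drained 76.1% vs 93.7%; waterlogged 20.5% vs 31.2%), Variety V has the higher rate every time. Pooled: 67.1% vs 41.5% — Variety W has the higher rate overall. The two comparisons disagree.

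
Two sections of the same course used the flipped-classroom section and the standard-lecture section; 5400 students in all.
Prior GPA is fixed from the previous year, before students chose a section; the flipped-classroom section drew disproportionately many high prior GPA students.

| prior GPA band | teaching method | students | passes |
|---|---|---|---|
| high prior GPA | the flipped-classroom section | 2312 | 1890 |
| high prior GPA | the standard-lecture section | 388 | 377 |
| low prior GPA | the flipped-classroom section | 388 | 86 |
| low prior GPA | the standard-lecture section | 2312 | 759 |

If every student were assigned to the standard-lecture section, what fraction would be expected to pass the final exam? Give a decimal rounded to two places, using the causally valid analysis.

0.65

the standard-lecture section is higher inside every prior GPA band stratum but the flipped-classroom section is higher in aggregate. Whether to stratify depends on how prior GPA band relates to the teaching method.
Prior GPA band satisfies the back-door criterion: it is not a descendant of the teaching method, and it blocks the spurious path from teaching method to outcome. Adjusting for it (i.e., using the within-prior GPA band rates) gives the causal effect.
Standardising the standard-lecture section to the population prior GPA band mix: 0.500·377/388 + 0.500·759/2312 = 0.650.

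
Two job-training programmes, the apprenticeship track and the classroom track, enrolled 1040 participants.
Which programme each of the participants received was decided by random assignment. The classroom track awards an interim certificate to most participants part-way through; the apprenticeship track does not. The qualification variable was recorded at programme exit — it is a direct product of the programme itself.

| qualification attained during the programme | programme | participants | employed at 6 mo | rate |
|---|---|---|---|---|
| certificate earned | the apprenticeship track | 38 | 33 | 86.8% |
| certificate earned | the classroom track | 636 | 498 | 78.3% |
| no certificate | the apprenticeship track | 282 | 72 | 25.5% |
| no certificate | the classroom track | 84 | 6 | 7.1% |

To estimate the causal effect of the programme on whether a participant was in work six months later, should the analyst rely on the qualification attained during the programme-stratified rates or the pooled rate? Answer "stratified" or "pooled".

pooled

Because the programme influences qualification attained during the programme, qualification attained during the programme is a post-treatment mediator, not a confounder. Stratifying on it would bias the estimate; the causal effect is the crude pooled difference.
Pooled: the apprenticeship track 32.8% vs the classroom track 70.0%; the classroom track is higher overall.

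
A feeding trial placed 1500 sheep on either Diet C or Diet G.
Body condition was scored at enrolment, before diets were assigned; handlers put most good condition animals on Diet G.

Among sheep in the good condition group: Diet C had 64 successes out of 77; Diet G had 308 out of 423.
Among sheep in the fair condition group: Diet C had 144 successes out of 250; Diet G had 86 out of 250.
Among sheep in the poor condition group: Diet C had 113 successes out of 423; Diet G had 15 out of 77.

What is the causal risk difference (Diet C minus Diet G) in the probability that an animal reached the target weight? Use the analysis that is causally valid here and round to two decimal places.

+0.14

The starting body condition-specific comparison favours Diet C throughout, but the pooled figures favour Diet G. The question is whether to condition on starting body condition.
Starting body condition satisfies the back-door criterion: it is not a descendant of the diet, and it blocks the spurious path from diet to outcome. Adjusting for it (i.e., using the within-starting body condition rates) gives the causal effect.
Adjusting over the population distribution of starting body condition: 0.333·(0.831−0.728) + 0.333·(0.576−0.344) + 0.333·(0.267−0.195) = +0.136.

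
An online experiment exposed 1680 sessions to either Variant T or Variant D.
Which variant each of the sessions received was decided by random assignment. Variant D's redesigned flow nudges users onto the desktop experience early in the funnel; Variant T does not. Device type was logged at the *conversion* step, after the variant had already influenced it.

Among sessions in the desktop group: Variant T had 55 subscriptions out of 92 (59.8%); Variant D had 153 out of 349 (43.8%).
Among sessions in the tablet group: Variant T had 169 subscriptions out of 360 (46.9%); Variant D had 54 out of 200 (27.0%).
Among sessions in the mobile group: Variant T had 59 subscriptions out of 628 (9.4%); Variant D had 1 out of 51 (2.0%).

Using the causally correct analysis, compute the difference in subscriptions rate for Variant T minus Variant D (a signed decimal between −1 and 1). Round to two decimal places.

-0.08

Device type here is a post-treatment variable shaped by the variant; conditioning on it would introduce bias rather than remove it. The overall comparison is the causal one.
The causal difference is the pooled difference: 0.262 − 0.347 = -0.085.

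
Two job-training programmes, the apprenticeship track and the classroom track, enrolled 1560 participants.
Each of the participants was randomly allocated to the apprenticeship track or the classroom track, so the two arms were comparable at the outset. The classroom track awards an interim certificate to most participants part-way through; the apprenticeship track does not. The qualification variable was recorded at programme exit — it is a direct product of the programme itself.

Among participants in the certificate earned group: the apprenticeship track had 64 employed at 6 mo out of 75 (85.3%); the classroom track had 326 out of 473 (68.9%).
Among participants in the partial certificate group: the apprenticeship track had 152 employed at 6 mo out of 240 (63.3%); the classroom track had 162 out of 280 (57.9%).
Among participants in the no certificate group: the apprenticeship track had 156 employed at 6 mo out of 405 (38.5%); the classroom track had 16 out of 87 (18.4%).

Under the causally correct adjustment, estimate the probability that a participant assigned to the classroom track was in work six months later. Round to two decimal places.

0.60

The stratified and pooled comparisons disagree (the apprenticeship track wins within each qualification attained during the programme; the classroom track wins overall), so the answer turns on the causal role of qualification attained during the programme.
Qualification attained during the programme is recorded after the programme and is itself shifted by it — it sits on the causal path from programme to outcome. Conditioning on a mediator would strip out part of the effect we want; the pooled comparison gives the total causal effect.
So P(outcome | do(the classroom track)) is just the pooled rate for the classroom track: 504/840 = 0.600.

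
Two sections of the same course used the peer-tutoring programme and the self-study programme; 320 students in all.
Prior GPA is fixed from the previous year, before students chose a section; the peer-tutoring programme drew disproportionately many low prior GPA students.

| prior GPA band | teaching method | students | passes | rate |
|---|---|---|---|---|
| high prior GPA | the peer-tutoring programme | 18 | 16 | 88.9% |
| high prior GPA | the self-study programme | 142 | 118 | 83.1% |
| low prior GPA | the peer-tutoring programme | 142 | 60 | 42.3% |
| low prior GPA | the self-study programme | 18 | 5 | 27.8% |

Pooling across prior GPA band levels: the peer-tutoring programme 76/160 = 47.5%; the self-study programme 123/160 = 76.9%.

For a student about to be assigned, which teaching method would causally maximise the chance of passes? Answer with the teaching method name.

Since prior GPA band is a pre-existing factor (not a product of the teaching method) and it affects the outcome on its own, it is a confounder. The stratified rates, not the pooled rate, identify the causal effect.
Within each level — high prior GPA: 88.9% vs 83.1%; low prior GPA: 42.3% vs 27.8% — the peer-tutoring programme is higher every time.

the peer-tutoring programme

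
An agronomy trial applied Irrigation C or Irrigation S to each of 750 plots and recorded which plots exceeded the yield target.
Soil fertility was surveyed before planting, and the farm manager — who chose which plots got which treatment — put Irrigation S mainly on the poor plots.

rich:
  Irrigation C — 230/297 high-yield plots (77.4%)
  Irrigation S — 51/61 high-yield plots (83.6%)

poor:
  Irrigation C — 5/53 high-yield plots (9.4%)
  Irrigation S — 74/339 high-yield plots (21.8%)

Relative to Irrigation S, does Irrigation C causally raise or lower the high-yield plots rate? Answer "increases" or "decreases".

Here soil fertility is a common cause — it drives both which irrigation a case falls under and the outcome. The crude comparison mixes populations; the stratum-specific rates are the causally relevant ones.
Within each level — rich: 77.4% vs 83.6%; poor: 9.4% vs 21.8% — Irrigation S is higher every time.

decreases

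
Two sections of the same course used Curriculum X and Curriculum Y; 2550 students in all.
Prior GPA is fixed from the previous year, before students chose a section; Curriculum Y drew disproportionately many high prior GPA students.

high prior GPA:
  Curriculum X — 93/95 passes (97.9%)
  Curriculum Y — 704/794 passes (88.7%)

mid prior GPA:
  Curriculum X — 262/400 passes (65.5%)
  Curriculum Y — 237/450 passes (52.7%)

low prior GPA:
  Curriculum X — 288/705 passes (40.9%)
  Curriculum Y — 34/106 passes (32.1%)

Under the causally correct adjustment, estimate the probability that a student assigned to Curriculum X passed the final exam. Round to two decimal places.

0.69

The prior GPA band-specific comparison favours Curriculum X throughout, but the pooled figures favour Curriculum Y. The question is whether to condition on prior GPA band.
Prior GPA band satisfies the back-door criterion: it is not a descendant of the teaching method, and it blocks the spurious path from teaching method to outcome. Adjusting for it (i.e., using the within-prior GPA band rates) gives the causal effect.
Standardising Curriculum X to the population prior GPA band mix: 0.349·93/95 + 0.333·262/400 + 0.318·288/705 = 0.690.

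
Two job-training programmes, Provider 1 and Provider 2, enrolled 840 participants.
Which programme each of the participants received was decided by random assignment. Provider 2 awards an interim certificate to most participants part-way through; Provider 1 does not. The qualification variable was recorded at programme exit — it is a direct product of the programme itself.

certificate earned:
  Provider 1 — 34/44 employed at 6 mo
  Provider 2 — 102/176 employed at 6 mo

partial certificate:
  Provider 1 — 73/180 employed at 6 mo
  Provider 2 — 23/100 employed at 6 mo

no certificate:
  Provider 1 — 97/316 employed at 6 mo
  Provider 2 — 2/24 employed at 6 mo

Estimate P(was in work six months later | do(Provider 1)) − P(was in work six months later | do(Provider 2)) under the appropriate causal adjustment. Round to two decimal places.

-0.05

The qualification attained during the programme-specific comparison favours Provider 1 throughout, but the pooled figures favour Provider 2. The question is whether to condition on qualification attained during the programme.
The distribution of qualification attained during the programme is itself part of what the programme does — it is an intermediate outcome. Holding it fixed would remove that part of the effect; the total effect is the pooled difference.
The causal difference is the pooled difference: 0.378 − 0.423 = -0.046.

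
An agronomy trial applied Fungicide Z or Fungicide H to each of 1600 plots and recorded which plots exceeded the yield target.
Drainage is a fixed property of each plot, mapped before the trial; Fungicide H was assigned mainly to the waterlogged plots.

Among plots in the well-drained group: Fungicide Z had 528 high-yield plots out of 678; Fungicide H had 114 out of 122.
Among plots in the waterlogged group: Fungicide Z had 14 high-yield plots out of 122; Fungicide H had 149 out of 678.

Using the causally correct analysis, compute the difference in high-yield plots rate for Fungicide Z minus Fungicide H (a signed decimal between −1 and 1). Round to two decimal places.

The stratified and pooled comparisons disagree (Fungicide H wins within each field drainage; Fungicide Z wins overall), so the answer turns on the causal role of field drainage.
Since field drainage is a pre-existing factor (not a product of the fungicide) and it affects the outcome on its own, it is a confounder. The stratified rates, not the pooled rate, identify the causal effect.
Adjusting over the population distribution of field drainage: 0.500·(0.779−0.934) + 0.500·(0.115−0.220) = -0.130.

-0.13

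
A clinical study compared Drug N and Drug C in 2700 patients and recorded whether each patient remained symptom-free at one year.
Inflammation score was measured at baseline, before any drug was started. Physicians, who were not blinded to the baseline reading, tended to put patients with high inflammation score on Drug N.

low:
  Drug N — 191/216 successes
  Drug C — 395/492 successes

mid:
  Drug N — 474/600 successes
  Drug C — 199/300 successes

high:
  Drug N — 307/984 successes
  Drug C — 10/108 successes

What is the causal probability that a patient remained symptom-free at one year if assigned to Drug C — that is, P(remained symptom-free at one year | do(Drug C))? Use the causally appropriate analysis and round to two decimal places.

0.47

Inflammation score satisfies the back-door criterion: it is not a descendant of the drug, and it blocks the spurious path from drug to outcome. Adjusting for it (i.e., using the within-inflammation score rates) gives the causal effect.
Standardising Drug C to the population inflammation score mix: 0.262·395/492 + 0.333·199/300 + 0.404·10/108 = 0.469.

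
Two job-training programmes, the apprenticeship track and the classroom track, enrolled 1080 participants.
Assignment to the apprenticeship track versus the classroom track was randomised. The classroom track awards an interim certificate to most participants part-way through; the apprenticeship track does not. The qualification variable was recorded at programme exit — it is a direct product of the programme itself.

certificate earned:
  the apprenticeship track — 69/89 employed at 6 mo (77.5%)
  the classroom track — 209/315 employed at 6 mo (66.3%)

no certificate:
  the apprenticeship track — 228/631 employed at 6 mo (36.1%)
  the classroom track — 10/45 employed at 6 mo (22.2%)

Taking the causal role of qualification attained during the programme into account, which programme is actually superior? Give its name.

The qualification attained during the programme-specific comparison favours the apprenticeship track throughout, but the pooled figures favour the classroom track. The question is whether to condition on qualification attained during the programme.
Qualification attained during the programme is recorded after the programme and is itself shifted by it — it sits on the causal path from programme to outcome. Conditioning on a mediator would strip out part of the effect we want; the pooled comparison gives the total causal effect.
Pooled: the apprenticeship track 41.2% vs the classroom track 60.8%; the classroom track is higher overall.

the classroom track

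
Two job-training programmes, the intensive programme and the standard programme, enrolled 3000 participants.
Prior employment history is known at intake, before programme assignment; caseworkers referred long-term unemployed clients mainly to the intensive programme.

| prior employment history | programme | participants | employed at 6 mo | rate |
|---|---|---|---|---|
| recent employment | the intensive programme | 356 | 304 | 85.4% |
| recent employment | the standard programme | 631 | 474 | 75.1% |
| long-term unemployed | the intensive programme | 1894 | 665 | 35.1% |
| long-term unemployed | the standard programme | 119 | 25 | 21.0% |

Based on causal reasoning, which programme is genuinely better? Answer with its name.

Nothing the programme does changes prior employment history; the imbalance is an allocation artefact. With prior employment history also predicting the outcome, the pooled figure is confounded, and the within-stratum comparison is the causal one.
Within each level — recent employment: 85.4% vs 75.1%; long-term unemployed: 35.1% vs 21.0% — the intensive programme is higher every time.

the intensive programme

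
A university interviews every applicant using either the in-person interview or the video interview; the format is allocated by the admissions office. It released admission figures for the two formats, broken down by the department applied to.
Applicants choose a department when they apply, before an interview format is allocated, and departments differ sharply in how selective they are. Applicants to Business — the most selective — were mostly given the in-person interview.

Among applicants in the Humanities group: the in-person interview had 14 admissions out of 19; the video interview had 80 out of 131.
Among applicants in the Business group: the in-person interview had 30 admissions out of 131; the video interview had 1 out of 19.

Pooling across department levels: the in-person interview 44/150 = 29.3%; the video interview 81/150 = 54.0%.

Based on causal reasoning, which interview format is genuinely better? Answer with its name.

the in-person interview

The stratified and pooled comparisons disagree (the in-person interview wins within each department; the video interview wins overall), so the answer turns on the causal role of department.
Here department is a common cause — it drives both which interview format a case falls under and the outcome. The crude comparison mixes populations; the stratum-specific rates are the causally relevant ones.
Within each level — Humanities: 73.7% vs 61.1%; Business: 22.9% vs 5.3% — the in-person interview is higher every time.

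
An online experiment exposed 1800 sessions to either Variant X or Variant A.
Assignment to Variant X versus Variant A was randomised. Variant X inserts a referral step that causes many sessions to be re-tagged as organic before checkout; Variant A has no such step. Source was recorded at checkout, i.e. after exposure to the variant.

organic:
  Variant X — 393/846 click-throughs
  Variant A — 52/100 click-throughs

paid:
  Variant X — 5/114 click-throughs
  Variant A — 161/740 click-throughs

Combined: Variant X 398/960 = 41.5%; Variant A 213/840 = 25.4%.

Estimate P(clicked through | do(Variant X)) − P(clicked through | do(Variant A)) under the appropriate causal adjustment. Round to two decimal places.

+0.16

The traffic source-specific comparison favours Variant A throughout, but the pooled figures favour Variant X. The question is whether to condition on traffic source.
Traffic source is recorded after the variant and is itself shifted by it — it sits on the causal path from variant to outcome. Conditioning on a mediator would strip out part of the effect we want; the pooled comparison gives the total causal effect.
The causal difference is the pooled difference: 0.415 − 0.254 = +0.161.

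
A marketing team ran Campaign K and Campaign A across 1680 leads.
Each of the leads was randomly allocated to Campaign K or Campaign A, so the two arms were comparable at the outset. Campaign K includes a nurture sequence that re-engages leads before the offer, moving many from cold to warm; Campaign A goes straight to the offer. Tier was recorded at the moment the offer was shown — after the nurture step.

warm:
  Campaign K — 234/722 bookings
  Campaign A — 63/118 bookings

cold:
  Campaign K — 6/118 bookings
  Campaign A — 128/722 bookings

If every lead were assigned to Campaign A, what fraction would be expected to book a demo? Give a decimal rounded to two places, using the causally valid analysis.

Within every engagement tier level Campaign A has the higher rate, yet pooled Campaign K does — Simpson's reversal.
Engagement tier here is a post-treatment variable shaped by the campaign; conditioning on it would introduce bias rather than remove it. The overall comparison is the causal one.
So P(outcome | do(Campaign A)) is just the pooled rate for Campaign A: 191/840 = 0.227.

0.23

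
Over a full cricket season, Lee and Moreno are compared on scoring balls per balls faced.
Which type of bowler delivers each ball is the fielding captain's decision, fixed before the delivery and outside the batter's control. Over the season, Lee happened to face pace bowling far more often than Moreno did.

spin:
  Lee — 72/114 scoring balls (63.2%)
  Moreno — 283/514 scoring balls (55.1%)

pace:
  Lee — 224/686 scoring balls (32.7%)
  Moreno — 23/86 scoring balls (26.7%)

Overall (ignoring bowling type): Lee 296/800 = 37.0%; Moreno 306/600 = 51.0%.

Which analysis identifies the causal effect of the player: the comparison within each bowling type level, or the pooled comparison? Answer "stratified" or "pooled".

Nothing the player does changes bowling type; the imbalance is an allocation artefact. With bowling type also predicting the outcome, the pooled figure is confounded, and the within-stratum comparison is the causal one.
Within each level — spin: 63.2% vs 55.1%; pace: 32.7% vs 26.7% — Lee is higher every time.

stratified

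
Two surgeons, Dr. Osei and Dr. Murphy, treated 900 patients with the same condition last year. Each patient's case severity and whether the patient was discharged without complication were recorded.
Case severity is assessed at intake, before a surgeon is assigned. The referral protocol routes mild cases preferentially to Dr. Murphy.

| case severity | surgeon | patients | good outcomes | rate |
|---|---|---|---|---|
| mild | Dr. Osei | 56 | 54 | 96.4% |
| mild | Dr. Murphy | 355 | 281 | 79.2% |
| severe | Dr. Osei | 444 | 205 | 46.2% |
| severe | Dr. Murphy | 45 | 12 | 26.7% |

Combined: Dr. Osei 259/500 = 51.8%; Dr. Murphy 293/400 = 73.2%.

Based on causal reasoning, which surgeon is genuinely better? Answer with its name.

Dr. Osei

Dr. Osei is higher inside every case severity stratum but Dr. Murphy is higher in aggregate. Whether to stratify depends on how case severity relates to the surgeon.
Case severity is set before the surgeon has any effect — it is not caused by the surgeon — and it independently drives the outcome. That makes it a confounder, so the causal comparison is within case severity levels.
Within each level — mild: 96.4% vs 79.2%; severe: 46.2% vs 26.7% — Dr. Osei is higher every time.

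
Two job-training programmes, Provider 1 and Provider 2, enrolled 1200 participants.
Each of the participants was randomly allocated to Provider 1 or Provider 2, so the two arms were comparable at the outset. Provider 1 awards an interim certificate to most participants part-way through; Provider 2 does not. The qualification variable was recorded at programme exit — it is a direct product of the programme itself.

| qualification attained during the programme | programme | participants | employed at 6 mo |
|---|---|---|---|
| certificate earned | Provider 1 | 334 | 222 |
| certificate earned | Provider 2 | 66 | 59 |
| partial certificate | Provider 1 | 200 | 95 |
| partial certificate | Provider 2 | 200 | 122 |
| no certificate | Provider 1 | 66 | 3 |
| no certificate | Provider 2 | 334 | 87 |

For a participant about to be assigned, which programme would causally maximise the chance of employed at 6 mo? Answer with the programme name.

Provider 2 is higher inside every qualification attained during the programme stratum but Provider 1 is higher in aggregate. Whether to stratify depends on how qualification attained during the programme relates to the programme.
Qualification attained during the programme lies on the pathway programme → qualification attained during the programme → outcome, so adjusting for it blocks the indirect effect. For the total causal effect of programme, use the unadjusted pooled rates.
Pooled: Provider 1 53.3% vs Provider 2 44.7%; Provider 1 is higher overall.

Provider 1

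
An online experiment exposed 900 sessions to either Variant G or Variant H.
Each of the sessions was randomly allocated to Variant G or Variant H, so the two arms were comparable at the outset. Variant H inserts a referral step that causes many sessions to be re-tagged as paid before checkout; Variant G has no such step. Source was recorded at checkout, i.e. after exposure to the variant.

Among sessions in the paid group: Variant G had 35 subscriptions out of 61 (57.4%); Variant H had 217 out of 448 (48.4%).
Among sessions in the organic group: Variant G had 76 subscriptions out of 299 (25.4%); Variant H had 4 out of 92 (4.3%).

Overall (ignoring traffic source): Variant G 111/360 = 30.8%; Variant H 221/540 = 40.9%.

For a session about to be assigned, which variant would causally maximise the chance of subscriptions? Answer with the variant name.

Traffic source here is a post-treatment variable shaped by the variant; conditioning on it would introduce bias rather than remove it. The overall comparison is the causal one.
Pooled: Variant G 30.8% vs Variant H 40.9%; Variant H is higher overall.

Variant H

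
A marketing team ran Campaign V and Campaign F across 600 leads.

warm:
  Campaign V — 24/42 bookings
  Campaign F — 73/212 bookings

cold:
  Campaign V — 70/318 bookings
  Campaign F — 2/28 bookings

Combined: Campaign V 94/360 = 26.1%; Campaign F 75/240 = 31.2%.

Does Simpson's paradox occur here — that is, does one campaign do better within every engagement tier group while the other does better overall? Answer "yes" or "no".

Within each engagement tier level (warm 57.1% vs 34.4%; cold 22.0% vs 7.1%), Campaign V has the higher rate every time. Pooled: 26.1% vs 31.2% — Campaign F has the higher rate overall. The two comparisons disagree.

yes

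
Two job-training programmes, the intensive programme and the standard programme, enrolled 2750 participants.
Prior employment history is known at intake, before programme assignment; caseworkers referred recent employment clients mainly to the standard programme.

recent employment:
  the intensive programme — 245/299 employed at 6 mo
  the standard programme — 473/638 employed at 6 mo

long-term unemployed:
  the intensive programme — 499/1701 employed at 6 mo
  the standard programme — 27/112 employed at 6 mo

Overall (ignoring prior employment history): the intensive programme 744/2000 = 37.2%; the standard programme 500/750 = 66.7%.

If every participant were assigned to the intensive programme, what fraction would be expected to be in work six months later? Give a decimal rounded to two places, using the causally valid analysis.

0.47

The stratified and pooled comparisons disagree (the intensive programme wins within each prior employment history; the standard programme wins overall), so the answer turns on the causal role of prior employment history.
Prior employment history differs across programmes for reasons unrelated to any effect of the programme itself, and it separately predicts the outcome — a classic confounder. We must compare within prior employment history levels.
Standardising the intensive programme to the population prior employment history mix: 0.341·245/299 + 0.659·499/1701 = 0.473.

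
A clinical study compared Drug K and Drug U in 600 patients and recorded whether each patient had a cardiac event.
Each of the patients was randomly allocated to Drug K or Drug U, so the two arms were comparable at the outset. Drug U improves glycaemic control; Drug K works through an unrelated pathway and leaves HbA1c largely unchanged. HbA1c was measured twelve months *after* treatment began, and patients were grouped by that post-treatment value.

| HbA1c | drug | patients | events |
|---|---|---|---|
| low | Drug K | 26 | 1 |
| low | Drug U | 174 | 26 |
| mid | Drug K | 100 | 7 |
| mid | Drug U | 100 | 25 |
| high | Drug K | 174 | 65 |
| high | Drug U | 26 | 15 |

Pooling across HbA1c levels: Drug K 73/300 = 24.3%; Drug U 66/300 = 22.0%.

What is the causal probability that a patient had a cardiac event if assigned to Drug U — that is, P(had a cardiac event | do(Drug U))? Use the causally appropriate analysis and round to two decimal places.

Drug K is lower inside every HbA1c stratum but Drug U is lower in aggregate. Whether to stratify depends on how HbA1c relates to the drug.
The distribution of HbA1c is itself part of what the drug does — it is an intermediate outcome. Holding it fixed would remove that part of the effect; the total effect is the pooled difference.
So P(outcome | do(Drug U)) is just the pooled rate for Drug U: 66/300 = 0.220.

0.22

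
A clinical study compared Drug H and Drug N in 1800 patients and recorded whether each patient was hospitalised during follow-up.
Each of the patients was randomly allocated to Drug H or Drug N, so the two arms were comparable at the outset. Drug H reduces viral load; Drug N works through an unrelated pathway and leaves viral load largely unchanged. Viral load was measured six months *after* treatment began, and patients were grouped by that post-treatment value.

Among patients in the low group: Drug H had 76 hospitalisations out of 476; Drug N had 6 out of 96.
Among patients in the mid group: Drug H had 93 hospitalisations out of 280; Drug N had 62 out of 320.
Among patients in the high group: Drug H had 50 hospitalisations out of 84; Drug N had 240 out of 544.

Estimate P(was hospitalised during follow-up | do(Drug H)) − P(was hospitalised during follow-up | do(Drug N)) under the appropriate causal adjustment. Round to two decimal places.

Viral load is downstream of the drug. One should not condition on a consequence of treatment, so the overall rates are the right comparison.
The causal difference is the pooled difference: 0.261 − 0.321 = -0.060.

-0.06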